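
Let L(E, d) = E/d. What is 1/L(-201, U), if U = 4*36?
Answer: -48/67 ≈ -0.71642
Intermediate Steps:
U = 144
1/L(-201, U) = 1/(-201/144) = 1/(-201*1/144) = 1/(-67/48) = -48/67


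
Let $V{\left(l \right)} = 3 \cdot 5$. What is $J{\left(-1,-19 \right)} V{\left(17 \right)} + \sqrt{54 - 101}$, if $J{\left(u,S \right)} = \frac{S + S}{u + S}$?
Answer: $\frac{57}{2} + i \sqrt{47} \approx 28.5 + 6.8557 i$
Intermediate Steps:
$J{\left(u,S \right)} = \frac{2 S}{S + u}$
$V{\left(l \right)} = 15$
$J{\left(-1,-19 \right)} V{\left(17 \right)} + \sqrt{54 - 101} = 2 \left(-19\right) \frac{1}{-19 - 1} \cdot 15 + \sqrt{54 - 101} = 2 \left(-19\right) \frac{1}{-20} \cdot 15 + \sqrt{-47} = 2 \left(-19\right) \left(- \frac{1}{20}\right) 15 + i \sqrt{47} = \frac{19}{10} \cdot 15 + i \sqrt{47} = \frac{57}{2} + i \sqrt{47}$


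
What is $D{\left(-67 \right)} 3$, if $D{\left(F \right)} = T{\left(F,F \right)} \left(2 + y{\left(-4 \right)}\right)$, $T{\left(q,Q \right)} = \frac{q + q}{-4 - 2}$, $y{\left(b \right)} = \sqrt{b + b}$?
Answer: $134 + 134 i \sqrt{2} \approx 134.0 + 189.5 i$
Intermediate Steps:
$y{\left(b \right)} = \sqrt{2} \sqrt{b}$ ($y{\left(b \right)} = \sqrt{2 b} = \sqrt{2} \sqrt{b}$)
$T{\left(q,Q \right)} = - \frac{q}{3}$ ($T{\left(q,Q \right)} = \frac{2 q}{-6} = 2 q \left(- \frac{1}{6}\right) = - \frac{q}{3}$)
$D{\left(F \right)} = - \frac{F \left(2 + 2 i \sqrt{2}\right)}{3}$ ($D{\left(F \right)} = - \frac{F}{3} \left(2 + \sqrt{2} \sqrt{-4}\right) = - \frac{F}{3} \left(2 + \sqrt{2} \cdot 2 i\right) = - \frac{F}{3} \left(2 + 2 i \sqrt{2}\right) = - \frac{F \left(2 + 2 i \sqrt{2}\right)}{3}$)
$D{\left(-67 \right)} 3 = \left(- \frac{2}{3}\right) \left(-67\right) \left(1 + i \sqrt{2}\right) 3 = \left(\frac{134}{3} + \frac{134 i \sqrt{2}}{3}\right) 3 = 134 + 134 i \sqrt{2}$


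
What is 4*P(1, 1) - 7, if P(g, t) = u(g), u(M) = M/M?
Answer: -3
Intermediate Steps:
u(M) = 1
P(g, t) = 1
4*P(1, 1) - 7 = 4*1 - 7 = 4 - 7 = -3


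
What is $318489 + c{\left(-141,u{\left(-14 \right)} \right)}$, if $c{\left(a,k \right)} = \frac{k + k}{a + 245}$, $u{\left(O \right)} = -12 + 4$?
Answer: $\frac{4140355}{13} \approx 3.1849 \cdot 10^{5}$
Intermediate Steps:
$u{\left(O \right)} = -8$
$c{\left(a,k \right)} = \frac{2 k}{245 + a}$
$318489 + c{\left(-141,u{\left(-14 \right)} \right)} = 318489 + 2 \left(-8\right) \frac{1}{245 - 141} = 318489 + 2 \left(-8\right) \frac{1}{104} = 318489 - \frac{2}{13} = \frac{4140355}{13}$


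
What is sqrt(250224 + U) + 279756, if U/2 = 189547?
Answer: 279756 + sqrt(629318) ≈ 2.8055e+5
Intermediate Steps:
U = 379094 (U = 2*189547 = 379094)
sqrt(250224 + U) + 279756 = sqrt(250224 + 379094) + 279756 = sqrt(629318) + 279756 = 279756 + sqrt(629318)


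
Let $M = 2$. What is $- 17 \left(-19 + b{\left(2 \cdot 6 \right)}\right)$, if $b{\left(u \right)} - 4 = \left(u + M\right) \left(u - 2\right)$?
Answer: $-2125$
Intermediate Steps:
$b{\left(u \right)} = 4 + \left(-2 + u\right) \left(2 + u\right)$ ($b{\left(u \right)} = 4 + \left(u + 2\right) \left(u - 2\right) = 4 + \left(2 + u\right) \left(-2 + u\right) = 4 + \left(-2 + u\right) \left(2 + u\right)$)
$- 17 \left(-19 + b{\left(2 \cdot 6 \right)}\right) = - 17 \left(-19 + \left(2 \cdot 6\right)^{2}\right) = - 17 \left(-19 + 12^{2}\right) = - 17 \left(-19 + 144\right) = \left(-17\right) 125 = -2125$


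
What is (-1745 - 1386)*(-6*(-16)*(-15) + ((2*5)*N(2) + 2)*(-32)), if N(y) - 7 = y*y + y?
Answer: 17733984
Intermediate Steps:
N(y) = 7 + y + y**2 (N(y) = 7 + (y*y + y) = 7 + (y**2 + y) = 7 + (y + y**2) = 7 + y + y**2)
(-1745 - 1386)*(-6*(-16)*(-15) + ((2*5)*N(2) + 2)*(-32)) = (-1745 - 1386)*(-6*(-16)*(-15) + ((2*5)*(7 + 2 + 2**2) + 2)*(-32)) = -3131*(96*(-15) + (10*(7 + 2 + 4) + 2)*(-32)) = -3131*(-1440 + (10*13 + 2)*(-32)) = -3131*(-1440 + (130 + 2)*(-32)) = -3131*(-1440 + 132*(-32)) = -3131*(-1440 - 4224) = -3131*(-5664) = 17733984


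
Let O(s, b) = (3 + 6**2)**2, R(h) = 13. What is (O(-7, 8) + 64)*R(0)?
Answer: 20605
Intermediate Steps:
O(s, b) = 1521 (O(s, b) = (3 + 36)**2 = 39**2 = 1521)
(O(-7, 8) + 64)*R(0) = (1521 + 64)*13 = 1585*13 = 20605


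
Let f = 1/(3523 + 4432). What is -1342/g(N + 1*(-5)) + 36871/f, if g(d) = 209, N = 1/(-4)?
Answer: 5572867173/19 ≈ 2.9331e+8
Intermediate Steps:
N = -1/4 ≈ -0.25000
f = 1/7955 ≈ 0.00012571
-1342/g(N + 1*(-5)) + 36871/f = -1342/209 + 36871/(1/7955) = -1342*1/209 + 36871*7955 = -122/19 + 293308805 = 5572867173/19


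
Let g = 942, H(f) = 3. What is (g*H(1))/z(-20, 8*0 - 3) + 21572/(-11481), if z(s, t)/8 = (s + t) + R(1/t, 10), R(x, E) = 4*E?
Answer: 14755757/780708 ≈ 18.900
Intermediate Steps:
z(s, t) = 320 + 8*s + 8*t (z(s, t) = 8*((s + t) + 4*10) = 8*((s + t) + 40) = 8*(40 + s + t) = 320 + 8*s + 8*t)
(g*H(1))/z(-20, 8*0 - 3) + 21572/(-11481) = (942*3)/(320 + 8*(-20) + 8*(8*0 - 3)) + 21572/(-11481) = 2826/(320 - 160 + 8*(0 - 3)) + 21572*(-1/11481) = 2826/(320 - 160 + 8*(-3)) - 21572/11481 = 2826/(320 - 160 - 24) - 21572/11481 = 2826/136 - 21572/11481 = 2826*(1/136) - 21572/11481 = 1413/68 - 21572/11481 = 14755757/780708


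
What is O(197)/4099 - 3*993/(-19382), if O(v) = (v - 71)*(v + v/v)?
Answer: 495753057/79446818 ≈ 6.2401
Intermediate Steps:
O(v) = (1 + v)*(-71 + v) (O(v) = (-71 + v)*(v + 1) = (-71 + v)*(1 + v) = (1 + v)*(-71 + v))
O(197)/4099 - 3*993/(-19382) = (-71 + 197² - 70*197)/4099 - 3*993/(-19382) = (-71 + 38809 - 13790)*(1/4099) - 2979*(-1/19382) = 24948*(1/4099) + 2979/19382 = 24948/4099 + 2979/19382 = 495753057/79446818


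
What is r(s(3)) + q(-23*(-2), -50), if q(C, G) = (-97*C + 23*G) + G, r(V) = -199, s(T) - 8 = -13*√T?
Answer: -5861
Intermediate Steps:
s(T) = 8 - 13*√T
q(C, G) = -97*C + 24*G
r(s(3)) + q(-23*(-2), -50) = -199 + (-(-2231)*(-2) + 24*(-50)) = -199 + (-97*46 - 1200) = -199 + (-4462 - 1200) = -199 - 5662 = -5861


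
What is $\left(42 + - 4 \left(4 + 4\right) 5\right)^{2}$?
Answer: $13924$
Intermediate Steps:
$\left(42 + - 4 \left(4 + 4\right) 5\right)^{2} = \left(42 + \left(-4\right) 8 \cdot 5\right)^{2} = \left(42 - 160\right)^{2} = \left(-118\right)^{2} = 13924$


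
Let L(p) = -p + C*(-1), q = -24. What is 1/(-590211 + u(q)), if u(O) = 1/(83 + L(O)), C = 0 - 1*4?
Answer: -111/65513420 ≈ -1.6943e-6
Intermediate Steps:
C = -4 (C = 0 - 4 = -4)
L(p) = 4 - p (L(p) = -p - 4*(-1) = -p + 4 = 4 - p)
u(O) = 1/(87 - O) (u(O) = 1/(83 + (4 - O)) = 1/(87 - O))
1/(-590211 + u(q)) = 1/(-590211 - 1/(-87 - 24)) = 1/(-590211 - 1/(-111)) = 1/(-590211 - 1*(-1/111)) = 1/(-590211 + 1/111) = 1/(-65513420/111) = -111/65513420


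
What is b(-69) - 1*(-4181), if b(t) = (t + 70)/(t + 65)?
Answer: 16723/4 ≈ 4180.8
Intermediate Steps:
b(t) = (70 + t)/(65 + t)
b(-69) - 1*(-4181) = (70 - 69)/(65 - 69) - 1*(-4181) = 1/(-4) + 4181 = -1/4*1 + 4181 = -1/4 + 4181 = 16723/4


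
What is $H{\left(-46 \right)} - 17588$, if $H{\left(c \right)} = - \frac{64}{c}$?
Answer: $- \frac{404492}{23} \approx -17587.0$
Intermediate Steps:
$H{\left(-46 \right)} - 17588 = - \frac{64}{-46} - 17588 = \left(-64\right) \left(- \frac{1}{46}\right) - 17588 = \frac{32}{23} - 17588 = - \frac{404492}{23}$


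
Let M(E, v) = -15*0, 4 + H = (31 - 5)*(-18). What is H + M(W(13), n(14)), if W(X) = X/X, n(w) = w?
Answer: -472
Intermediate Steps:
W(X) = 1
H = -472 (H = -4 + (31 - 5)*(-18) = -4 + 26*(-18) = -4 - 468 = -472)
M(E, v) = 0
H + M(W(13), n(14)) = -472 + 0 = -472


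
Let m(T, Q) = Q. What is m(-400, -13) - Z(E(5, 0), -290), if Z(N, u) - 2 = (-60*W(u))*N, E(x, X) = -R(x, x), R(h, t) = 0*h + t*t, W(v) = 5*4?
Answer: -30015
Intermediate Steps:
W(v) = 20
R(h, t) = t² (R(h, t) = 0 + t² = t²)
E(x, X) = -x²
Z(N, u) = 2 - 1200*N (Z(N, u) = 2 + (-60*20)*N = 2 - 1200*N)
m(-400, -13) - Z(E(5, 0), -290) = -13 - (2 - (-1200)*5²) = -13 - (2 - (-1200)*25) = -13 - (2 - 1200*(-25)) = -13 - (2 + 30000) = -13 - 1*30002 = -13 - 30002 = -30015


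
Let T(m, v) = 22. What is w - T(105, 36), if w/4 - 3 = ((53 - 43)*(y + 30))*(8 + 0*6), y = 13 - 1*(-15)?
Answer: 18550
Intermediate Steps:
y = 28 (y = 13 + 15 = 28)
w = 18572 (w = 12 + 4*(((53 - 43)*(28 + 30))*(8 + 0*6)) = 12 + 4*((10*58)*(8 + 0)) = 12 + 4*(580*8) = 12 + 4*4640 = 12 + 18560 = 18572)
w - T(105, 36) = 18572 - 1*22 = 18572 - 22 = 18550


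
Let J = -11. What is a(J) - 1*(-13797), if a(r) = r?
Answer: 13786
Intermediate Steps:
a(J) - 1*(-13797) = -11 - 1*(-13797) = -11 + 13797 = 13786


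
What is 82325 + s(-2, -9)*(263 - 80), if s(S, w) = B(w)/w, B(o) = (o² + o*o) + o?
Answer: 79214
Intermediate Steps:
B(o) = o + 2*o² (B(o) = (o² + o²) + o = 2*o² + o = o + 2*o²)
s(S, w) = 1 + 2*w (s(S, w) = (w*(1 + 2*w))/w = 1 + 2*w)
82325 + s(-2, -9)*(263 - 80) = 82325 + (1 + 2*(-9))*(263 - 80) = 82325 + (1 - 18)*183 = 82325 - 17*183 = 82325 - 3111 = 79214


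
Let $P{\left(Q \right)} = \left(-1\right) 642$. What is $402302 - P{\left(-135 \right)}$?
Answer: $402944$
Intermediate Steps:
$P{\left(Q \right)} = -642$
$402302 - P{\left(-135 \right)} = 402302 - -642 = 402302 + 642 = 402944$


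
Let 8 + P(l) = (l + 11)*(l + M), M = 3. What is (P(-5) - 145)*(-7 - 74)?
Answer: 13365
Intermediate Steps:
P(l) = -8 + (3 + l)*(11 + l) (P(l) = -8 + (l + 11)*(l + 3) = -8 + (11 + l)*(3 + l) = -8 + (3 + l)*(11 + l))
(P(-5) - 145)*(-7 - 74) = ((25 + (-5)² + 14*(-5)) - 145)*(-7 - 74) = ((25 + 25 - 70) - 145)*(-81) = (-20 - 145)*(-81) = -165*(-81) = 13365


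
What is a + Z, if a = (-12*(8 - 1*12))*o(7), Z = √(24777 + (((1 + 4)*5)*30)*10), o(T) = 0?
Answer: √32277 ≈ 179.66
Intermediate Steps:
Z = √32277 (Z = √(24777 + ((5*5)*30)*10) = √(24777 + (25*30)*10) = √(24777 + 750*10) = √(24777 + 7500) = √32277 ≈ 179.66)
a = 0 (a = -12*(8 - 1*12)*0 = -12*(8 - 12)*0 = -12*(-4)*0 = 48*0 = 0)
a + Z = 0 + √32277 = √32277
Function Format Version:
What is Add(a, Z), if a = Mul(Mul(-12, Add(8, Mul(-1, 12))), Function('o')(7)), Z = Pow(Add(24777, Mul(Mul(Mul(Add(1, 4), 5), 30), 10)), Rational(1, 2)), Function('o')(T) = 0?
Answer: Pow(32277, Rational(1, 2)) ≈ 179.66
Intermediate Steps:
Z = Pow(32277, Rational(1, 2)) (Z = Pow(Add(24777, Mul(Mul(Mul(5, 5), 30), 10)), Rational(1, 2)) = Pow(Add(24777, Mul(Mul(25, 30), 10)), Rational(1, 2)) = Pow(Add(24777, Mul(750, 10)), Rational(1, 2)) = Pow(Add(24777, 7500), Rational(1, 2)) = Pow(32277, Rational(1, 2)) ≈ 179.66)
a = 0 (a = Mul(Mul(-12, Add(8, Mul(-1, 12))), 0) = Mul(Mul(-12, Add(8, -12)), 0) = Mul(Mul(-12, -4), 0) = Mul(48, 0) = 0)
Add(a, Z) = Add(0, Pow(32277, Rational(1, 2))) = Pow(32277, Rational(1, 2))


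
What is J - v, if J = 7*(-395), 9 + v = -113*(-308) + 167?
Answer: -37727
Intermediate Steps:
v = 34962 (v = -9 + (-113*(-308) + 167) = -9 + (34804 + 167) = -9 + 34971 = 34962)
J = -2765
J - v = -2765 - 1*34962 = -2765 - 34962 = -37727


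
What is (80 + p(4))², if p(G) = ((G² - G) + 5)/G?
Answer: 113569/16 ≈ 7098.1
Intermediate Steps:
p(G) = (5 + G² - G)/G
(80 + p(4))² = (80 + (-1 + 4 + 5/4))² = (80 + 17/4)² = (337/4)² = 113569/16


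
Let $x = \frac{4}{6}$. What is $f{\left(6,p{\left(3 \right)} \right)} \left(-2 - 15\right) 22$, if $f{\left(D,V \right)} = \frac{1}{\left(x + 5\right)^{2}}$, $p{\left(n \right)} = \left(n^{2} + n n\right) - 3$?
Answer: $- \frac{198}{17} \approx -11.647$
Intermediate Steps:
$x = \frac{2}{3}$ ($x = 4 \cdot \frac{1}{6} = \frac{2}{3} \approx 0.66667$)
$p{\left(n \right)} = -3 + 2 n^{2}$ ($p{\left(n \right)} = \left(n^{2} + n^{2}\right) - 3 = 2 n^{2} - 3 = -3 + 2 n^{2}$)
$f{\left(D,V \right)} = \frac{9}{289}$ ($f{\left(D,V \right)} = \frac{1}{\left(\frac{2}{3} + 5\right)^{2}} = \frac{1}{\left(\frac{17}{3}\right)^{2}} = \frac{1}{\frac{289}{9}} = \frac{9}{289}$)
$f{\left(6,p{\left(3 \right)} \right)} \left(-2 - 15\right) 22 = \frac{9 \left(-2 - 15\right)}{289} \cdot 22 = \frac{9}{289} \left(-17\right) 22 = \left(- \frac{9}{17}\right) 22 = - \frac{198}{17}$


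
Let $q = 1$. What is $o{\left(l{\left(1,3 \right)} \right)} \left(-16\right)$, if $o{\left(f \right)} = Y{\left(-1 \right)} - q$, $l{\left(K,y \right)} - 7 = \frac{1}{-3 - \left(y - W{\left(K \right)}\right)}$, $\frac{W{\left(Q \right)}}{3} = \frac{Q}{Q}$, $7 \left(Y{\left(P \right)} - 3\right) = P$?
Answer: $- \frac{208}{7} \approx -29.714$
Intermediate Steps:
$Y{\left(P \right)} = 3 + \frac{P}{7}$
$W{\left(Q \right)} = 3$ ($W{\left(Q \right)} = 3 \frac{Q}{Q} = 3 \cdot 1 = 3$)
$l{\left(K,y \right)} = 7 - \frac{1}{y}$ ($l{\left(K,y \right)} = 7 + \frac{1}{-3 - \left(-3 + y\right)} = 7 + \frac{1}{\left(-1\right) y} = 7 - \frac{1}{y}$)
$o{\left(f \right)} = \frac{13}{7}$ ($o{\left(f \right)} = \left(3 + \frac{1}{7} \left(-1\right)\right) - 1 = \left(3 - \frac{1}{7}\right) - 1 = \frac{20}{7} - 1 = \frac{13}{7}$)
$o{\left(l{\left(1,3 \right)} \right)} \left(-16\right) = \frac{13}{7} \left(-16\right) = - \frac{208}{7}$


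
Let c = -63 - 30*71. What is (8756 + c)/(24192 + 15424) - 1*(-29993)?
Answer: 1188209251/39616 ≈ 29993.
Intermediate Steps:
c = -2193 (c = -63 - 2130 = -2193)
(8756 + c)/(24192 + 15424) - 1*(-29993) = (8756 - 2193)/(24192 + 15424) - 1*(-29993) = 6563/39616 + 29993 = 1188209251/39616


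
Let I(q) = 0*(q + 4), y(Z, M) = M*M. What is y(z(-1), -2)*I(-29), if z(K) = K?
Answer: 0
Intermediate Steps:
y(Z, M) = M²
I(q) = 0 (I(q) = 0*(4 + q) = 0)
y(z(-1), -2)*I(-29) = (-2)²*0 = 4*0 = 0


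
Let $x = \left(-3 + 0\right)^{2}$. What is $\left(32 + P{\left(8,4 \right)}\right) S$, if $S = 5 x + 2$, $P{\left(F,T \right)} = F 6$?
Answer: $3760$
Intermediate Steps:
$P{\left(F,T \right)} = 6 F$
$x = 9$ ($x = \left(-3\right)^{2} = 9$)
$S = 47$ ($S = 5 \cdot 9 + 2 = 45 + 2 = 47$)
$\left(32 + P{\left(8,4 \right)}\right) S = \left(32 + 6 \cdot 8\right) 47 = \left(32 + 48\right) 47 = 80 \cdot 47 = 3760$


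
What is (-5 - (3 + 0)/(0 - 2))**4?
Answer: 2401/16 ≈ 150.06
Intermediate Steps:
(-5 - (3 + 0)/(0 - 2))**4 = (-5 - 3/(-2))**4 = (-5 - 3*(-1)/2)**4 = (-5 - 1*(-3/2))**4 = (-5 + 3/2)**4 = (-7/2)**4 = 2401/16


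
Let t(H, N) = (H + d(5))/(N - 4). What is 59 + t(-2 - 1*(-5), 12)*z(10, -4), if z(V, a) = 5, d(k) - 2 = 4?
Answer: 517/8 ≈ 64.625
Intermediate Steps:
d(k) = 6 (d(k) = 2 + 4 = 6)
t(H, N) = (6 + H)/(-4 + N) (t(H, N) = (H + 6)/(N - 4) = (6 + H)/(-4 + N))
59 + t(-2 - 1*(-5), 12)*z(10, -4) = 59 + ((6 + (-2 - 1*(-5)))/(-4 + 12))*5 = 59 + ((6 + (-2 + 5))/8)*5 = 59 + ((6 + 3)/8)*5 = 59 + ((⅛)*9)*5 = 59 + (9/8)*5 = 59 + 45/8 = 517/8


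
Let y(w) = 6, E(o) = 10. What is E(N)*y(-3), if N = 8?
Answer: 60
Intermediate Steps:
E(N)*y(-3) = 10*6 = 60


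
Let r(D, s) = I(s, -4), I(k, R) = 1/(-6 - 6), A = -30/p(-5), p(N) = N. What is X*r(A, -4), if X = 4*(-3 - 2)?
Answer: 5/3 ≈ 1.6667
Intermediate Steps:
A = 6 (A = -30/(-5) = -30*(-⅕) = 6)
I(k, R) = -1/12 (I(k, R) = 1/(-12) = -1/12)
X = -20 (X = 4*(-5) = -20)
r(D, s) = -1/12
X*r(A, -4) = -20*(-1/12) = 5/3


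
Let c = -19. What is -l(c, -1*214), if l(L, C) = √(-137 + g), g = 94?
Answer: -I*√43 ≈ -6.5574*I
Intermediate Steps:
l(L, C) = I*√43 (l(L, C) = √(-137 + 94) = √(-43) = I*√43)
-l(c, -1*214) = -I*√43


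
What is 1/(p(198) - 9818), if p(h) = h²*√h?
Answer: 4909/152110211422 + 29403*√22/76055105711 ≈ 1.8456e-6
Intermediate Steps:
p(h) = h^(5/2)
1/(p(198) - 9818) = 1/(198^(5/2) - 9818) = 1/(117612*√22 - 9818) = 1/(-9818 + 117612*√22)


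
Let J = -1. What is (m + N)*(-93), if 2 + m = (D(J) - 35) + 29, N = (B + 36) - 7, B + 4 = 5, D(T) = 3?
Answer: -2325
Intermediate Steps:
B = 1 (B = -4 + 5 = 1)
N = 30 (N = (1 + 36) - 7 = 37 - 7 = 30)
m = -5 (m = -2 + ((3 - 35) + 29) = -2 + (-32 + 29) = -2 - 3 = -5)
(m + N)*(-93) = (-5 + 30)*(-93) = 25*(-93) = -2325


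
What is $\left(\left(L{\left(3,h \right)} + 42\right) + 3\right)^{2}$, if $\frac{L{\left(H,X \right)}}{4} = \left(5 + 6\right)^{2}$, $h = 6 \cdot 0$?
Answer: $279841$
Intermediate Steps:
$h = 0$
$L{\left(H,X \right)} = 484$ ($L{\left(H,X \right)} = 4 \left(5 + 6\right)^{2} = 4 \cdot 11^{2} = 4 \cdot 121 = 484$)
$\left(\left(L{\left(3,h \right)} + 42\right) + 3\right)^{2} = \left(\left(484 + 42\right) + 3\right)^{2} = \left(526 + 3\right)^{2} = 529^{2} = 279841$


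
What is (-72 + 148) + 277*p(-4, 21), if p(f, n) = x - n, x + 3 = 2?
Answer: -6018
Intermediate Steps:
x = -1 (x = -3 + 2 = -1)
p(f, n) = -1 - n
(-72 + 148) + 277*p(-4, 21) = (-72 + 148) + 277*(-1 - 1*21) = 76 + 277*(-1 - 21) = 76 + 277*(-22) = 76 - 6094 = -6018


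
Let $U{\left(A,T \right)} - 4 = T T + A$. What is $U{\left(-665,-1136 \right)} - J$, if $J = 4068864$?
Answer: $-2779029$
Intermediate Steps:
$U{\left(A,T \right)} = 4 + A + T^{2}$ ($U{\left(A,T \right)} = 4 + \left(T T + A\right) = 4 + \left(T^{2} + A\right) = 4 + \left(A + T^{2}\right) = 4 + A + T^{2}$)
$U{\left(-665,-1136 \right)} - J = \left(4 - 665 + \left(-1136\right)^{2}\right) - 4068864 = \left(4 - 665 + 1290496\right) - 4068864 = 1289835 - 4068864 = -2779029$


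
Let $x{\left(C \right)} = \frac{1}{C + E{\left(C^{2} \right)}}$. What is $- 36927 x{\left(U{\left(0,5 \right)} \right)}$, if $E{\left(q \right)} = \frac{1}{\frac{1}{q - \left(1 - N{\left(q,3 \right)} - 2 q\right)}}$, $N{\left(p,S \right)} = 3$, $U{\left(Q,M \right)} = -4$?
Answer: $- \frac{36927}{46} \approx -802.76$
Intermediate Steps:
$E{\left(q \right)} = 2 + 3 q$ ($E{\left(q \right)} = \frac{1}{\frac{1}{q + \left(\left(\left(q + 3\right) - 1\right) + q\right)}} = \frac{1}{\frac{1}{q + \left(\left(\left(3 + q\right) - 1\right) + q\right)}} = \frac{1}{\frac{1}{q + \left(\left(2 + q\right) + q\right)}} = \frac{1}{\frac{1}{q + \left(2 + 2 q\right)}} = \frac{1}{\frac{1}{2 + 3 q}} = 2 + 3 q$)
$x{\left(C \right)} = \frac{1}{2 + C + 3 C^{2}}$ ($x{\left(C \right)} = \frac{1}{C + \left(2 + 3 C^{2}\right)} = \frac{1}{2 + C + 3 C^{2}}$)
$- 36927 x{\left(U{\left(0,5 \right)} \right)} = - \frac{36927}{2 - 4 + 3 \left(-4\right)^{2}} = - \frac{36927}{2 - 4 + 3 \cdot 16} = - \frac{36927}{2 - 4 + 48} = - \frac{36927}{46}$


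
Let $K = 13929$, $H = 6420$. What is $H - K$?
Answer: $-7509$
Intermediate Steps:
$H - K = 6420 - 13929 = -7509$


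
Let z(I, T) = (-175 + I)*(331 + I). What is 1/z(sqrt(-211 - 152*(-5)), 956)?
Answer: -3586/204915307 - 117*sqrt(61)/819661228 ≈ -1.8615e-5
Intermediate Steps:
1/z(sqrt(-211 - 152*(-5)), 956) = 1/(-57925 + (sqrt(-211 - 152*(-5)))**2 + 156*sqrt(-211 - 152*(-5))) = 1/(-57925 + (sqrt(-211 + 760))**2 + 156*sqrt(-211 + 760)) = 1/(-57925 + (sqrt(549))**2 + 156*sqrt(549)) = 1/(-57925 + (3*sqrt(61))**2 + 156*(3*sqrt(61))) = 1/(-57925 + 549 + 468*sqrt(61)) = 1/(-57376 + 468*sqrt(61))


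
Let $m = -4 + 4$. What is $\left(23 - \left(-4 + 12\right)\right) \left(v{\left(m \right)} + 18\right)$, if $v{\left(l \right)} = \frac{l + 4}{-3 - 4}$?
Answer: $\frac{1830}{7} \approx 261.43$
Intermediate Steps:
$m = 0$
$v{\left(l \right)} = - \frac{4}{7} - \frac{l}{7}$ ($v{\left(l \right)} = \frac{4 + l}{-7} = \left(4 + l\right) \left(- \frac{1}{7}\right) = - \frac{4}{7} - \frac{l}{7}$)
$\left(23 - \left(-4 + 12\right)\right) \left(v{\left(m \right)} + 18\right) = \left(23 - \left(-4 + 12\right)\right) \left(\left(- \frac{4}{7} - 0\right) + 18\right) = \left(23 - 8\right) \left(\left(- \frac{4}{7} + 0\right) + 18\right) = \left(23 - 8\right) \left(- \frac{4}{7} + 18\right) = 15 \cdot \frac{122}{7} = \frac{1830}{7}$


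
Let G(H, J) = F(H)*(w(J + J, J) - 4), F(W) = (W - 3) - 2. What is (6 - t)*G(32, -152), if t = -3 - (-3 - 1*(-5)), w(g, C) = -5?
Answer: -2673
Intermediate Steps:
F(W) = -5 + W (F(W) = (-3 + W) - 2 = -5 + W)
t = -5 (t = -3 - (-3 + 5) = -3 - 1*2 = -3 - 2 = -5)
G(H, J) = 45 - 9*H (G(H, J) = (-5 + H)*(-5 - 4) = (-5 + H)*(-9) = 45 - 9*H)
(6 - t)*G(32, -152) = (6 - 1*(-5))*(45 - 9*32) = (6 + 5)*(45 - 288) = 11*(-243) = -2673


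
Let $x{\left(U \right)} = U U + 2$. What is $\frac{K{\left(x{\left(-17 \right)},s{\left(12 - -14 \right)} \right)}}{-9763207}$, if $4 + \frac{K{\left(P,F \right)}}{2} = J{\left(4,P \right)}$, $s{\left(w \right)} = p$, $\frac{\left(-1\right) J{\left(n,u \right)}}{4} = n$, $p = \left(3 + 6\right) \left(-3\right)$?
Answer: $\frac{40}{9763207} \approx 4.097 \cdot 10^{-6}$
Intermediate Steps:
$p = -27$ ($p = 9 \left(-3\right) = -27$)
$J{\left(n,u \right)} = - 4 n$
$s{\left(w \right)} = -27$
$x{\left(U \right)} = 2 + U^{2}$ ($x{\left(U \right)} = U^{2} + 2 = 2 + U^{2}$)
$K{\left(P,F \right)} = -40$ ($K{\left(P,F \right)} = -8 + 2 \left(\left(-4\right) 4\right) = -8 + 2 \left(-16\right) = -8 - 32 = -40$)
$\frac{K{\left(x{\left(-17 \right)},s{\left(12 - -14 \right)} \right)}}{-9763207} = - \frac{40}{-9763207} = \left(-40\right) \left(- \frac{1}{9763207}\right) = \frac{40}{9763207}$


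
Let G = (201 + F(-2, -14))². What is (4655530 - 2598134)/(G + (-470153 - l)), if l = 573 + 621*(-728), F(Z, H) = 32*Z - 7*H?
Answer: 2057396/36587 ≈ 56.233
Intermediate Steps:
F(Z, H) = -7*H + 32*Z
l = -451515 (l = 573 - 452088 = -451515)
G = 55225 (G = (201 + (-7*(-14) + 32*(-2)))² = (201 + (98 - 64))² = (201 + 34)² = 235² = 55225)
(4655530 - 2598134)/(G + (-470153 - l)) = (4655530 - 2598134)/(55225 + (-470153 - 1*(-451515))) = 2057396/(55225 + (-470153 + 451515)) = 2057396/(55225 - 18638) = 2057396/36587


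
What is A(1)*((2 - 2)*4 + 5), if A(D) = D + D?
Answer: 10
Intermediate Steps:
A(D) = 2*D
A(1)*((2 - 2)*4 + 5) = (2*1)*((2 - 2)*4 + 5) = 2*(0*4 + 5) = 2*(0 + 5) = 2*5 = 10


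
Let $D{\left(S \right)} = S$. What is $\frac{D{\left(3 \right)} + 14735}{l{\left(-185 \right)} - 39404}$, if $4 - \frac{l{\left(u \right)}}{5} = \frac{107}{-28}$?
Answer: $- \frac{412664}{1102217} \approx -0.37439$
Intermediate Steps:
$l{\left(u \right)} = \frac{1095}{28}$ ($l{\left(u \right)} = 20 - 5 \frac{107}{-28} = 20 - 5 \cdot 107 \left(- \frac{1}{28}\right) = 20 - - \frac{535}{28} = 20 + \frac{535}{28} = \frac{1095}{28}$)
$\frac{D{\left(3 \right)} + 14735}{l{\left(-185 \right)} - 39404} = \frac{3 + 14735}{\frac{1095}{28} - 39404} = \frac{14738}{- \frac{1102217}{28}} = 14738 \left(- \frac{28}{1102217}\right) = - \frac{412664}{1102217}$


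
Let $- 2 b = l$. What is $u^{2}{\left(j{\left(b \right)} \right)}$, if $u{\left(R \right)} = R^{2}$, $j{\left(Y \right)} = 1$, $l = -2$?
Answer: $1$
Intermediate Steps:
$b = 1$ ($b = \left(- \frac{1}{2}\right) \left(-2\right) = 1$)
$u^{2}{\left(j{\left(b \right)} \right)} = \left(1^{2}\right)^{2} = 1^{2} = 1$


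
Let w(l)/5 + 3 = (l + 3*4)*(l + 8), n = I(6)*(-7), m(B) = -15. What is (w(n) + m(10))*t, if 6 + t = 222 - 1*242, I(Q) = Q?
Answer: -131820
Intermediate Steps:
n = -42 (n = 6*(-7) = -42)
t = -26 (t = -6 + (222 - 1*242) = -6 + (222 - 242) = -6 - 20 = -26)
w(l) = -15 + 5*(8 + l)*(12 + l) (w(l) = -15 + 5*((l + 3*4)*(l + 8)) = -15 + 5*((l + 12)*(8 + l)) = -15 + 5*((12 + l)*(8 + l)) = -15 + 5*((8 + l)*(12 + l)) = -15 + 5*(8 + l)*(12 + l))
(w(n) + m(10))*t = ((465 + 5*(-42)**2 + 100*(-42)) - 15)*(-26) = ((465 + 5*1764 - 4200) - 15)*(-26) = ((465 + 8820 - 4200) - 15)*(-26) = (5085 - 15)*(-26) = 5070*(-26) = -131820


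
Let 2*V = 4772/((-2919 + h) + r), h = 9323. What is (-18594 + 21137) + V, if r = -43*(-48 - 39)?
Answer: 25801121/10145 ≈ 2543.2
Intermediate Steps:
r = 3741 (r = -43*(-87) = 3741)
V = 2386/10145 (V = (4772/((-2919 + 9323) + 3741))/2 = (4772/(6404 + 3741))/2 = (4772/10145)/2 = (4772*(1/10145))/2 = (1/2)*(4772/10145) = 2386/10145 ≈ 0.23519)
(-18594 + 21137) + V = (-18594 + 21137) + 2386/10145 = 2543 + 2386/10145 = 25801121/10145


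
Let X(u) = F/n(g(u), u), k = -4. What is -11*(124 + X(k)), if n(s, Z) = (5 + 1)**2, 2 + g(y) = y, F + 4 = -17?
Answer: -16291/12 ≈ -1357.6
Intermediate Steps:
F = -21 (F = -4 - 17 = -21)
g(y) = -2 + y
n(s, Z) = 36 (n(s, Z) = 6**2 = 36)
X(u) = -7/12 (X(u) = -21/36 = -21*1/36 = -7/12)
-11*(124 + X(k)) = -11*(124 - 7/12) = -11*1481/12 = -16291/12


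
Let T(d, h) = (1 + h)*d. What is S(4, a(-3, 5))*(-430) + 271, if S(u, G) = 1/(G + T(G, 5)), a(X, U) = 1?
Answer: 1467/7 ≈ 209.57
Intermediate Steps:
T(d, h) = d*(1 + h)
S(u, G) = 1/(7*G) (S(u, G) = 1/(G + G*(1 + 5)) = 1/(G + G*6) = 1/(G + 6*G) = 1/(7*G))
S(4, a(-3, 5))*(-430) + 271 = ((⅐)/1)*(-430) + 271 = ((⅐)*1)*(-430) + 271 = (⅐)*(-430) + 271 = -430/7 + 271 = 1467/7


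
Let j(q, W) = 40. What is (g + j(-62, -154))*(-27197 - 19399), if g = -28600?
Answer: 1330781760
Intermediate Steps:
(g + j(-62, -154))*(-27197 - 19399) = (-28600 + 40)*(-27197 - 19399) = -28560*(-46596) = 1330781760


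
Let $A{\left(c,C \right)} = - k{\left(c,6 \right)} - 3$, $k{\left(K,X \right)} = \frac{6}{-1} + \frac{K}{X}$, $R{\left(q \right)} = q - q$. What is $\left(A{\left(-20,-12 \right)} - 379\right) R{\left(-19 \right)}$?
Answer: $0$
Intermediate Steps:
$R{\left(q \right)} = 0$
$k{\left(K,X \right)} = -6 + \frac{K}{X}$ ($k{\left(K,X \right)} = 6 \left(-1\right) + \frac{K}{X} = -6 + \frac{K}{X}$)
$A{\left(c,C \right)} = 3 - \frac{c}{6}$ ($A{\left(c,C \right)} = - (-6 + \frac{c}{6}) - 3 = \left(6 - \frac{c}{6}\right) - 3 = 3 - \frac{c}{6}$)
$\left(A{\left(-20,-12 \right)} - 379\right) R{\left(-19 \right)} = \left(\left(3 - - \frac{10}{3}\right) - 379\right) 0 = \left(\left(3 + \frac{10}{3}\right) - 379\right) 0 = \left(\frac{19}{3} - 379\right) 0 = \left(- \frac{1118}{3}\right) 0 = 0$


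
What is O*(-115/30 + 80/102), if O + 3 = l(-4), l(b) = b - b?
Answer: 311/34 ≈ 9.1471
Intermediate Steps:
l(b) = 0
O = -3 (O = -3 + 0 = -3)
O*(-115/30 + 80/102) = -3*(-115/30 + 80/102) = -3*(-115*1/30 + 80*(1/102)) = -3*(-23/6 + 40/51) = -3*(-311/102) = 311/34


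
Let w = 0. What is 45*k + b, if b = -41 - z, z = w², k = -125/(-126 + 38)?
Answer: 2017/88 ≈ 22.920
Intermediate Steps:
k = 125/88 (k = -125/(-88) = -125*(-1/88) = 125/88 ≈ 1.4205)
z = 0 (z = 0² = 0)
b = -41 (b = -41 - 1*0 = -41 + 0 = -41)
45*k + b = 45*(125/88) - 41 = 5625/88 - 41 = 2017/88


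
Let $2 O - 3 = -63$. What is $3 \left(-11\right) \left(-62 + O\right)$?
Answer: $3036$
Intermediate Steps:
$O = -30$ ($O = \frac{3}{2} + \frac{1}{2} \left(-63\right) = \frac{3}{2} - \frac{63}{2} = -30$)
$3 \left(-11\right) \left(-62 + O\right) = 3 \left(-11\right) \left(-62 - 30\right) = \left(-33\right) \left(-92\right) = 3036$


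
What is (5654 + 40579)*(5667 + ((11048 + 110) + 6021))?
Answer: 1056239118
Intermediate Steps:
(5654 + 40579)*(5667 + ((11048 + 110) + 6021)) = 46233*(5667 + (11158 + 6021)) = 46233*(5667 + 17179) = 46233*22846 = 1056239118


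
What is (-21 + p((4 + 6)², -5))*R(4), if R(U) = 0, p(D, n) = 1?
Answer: 0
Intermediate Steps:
(-21 + p((4 + 6)², -5))*R(4) = (-21 + 1)*0 = -20*0 = 0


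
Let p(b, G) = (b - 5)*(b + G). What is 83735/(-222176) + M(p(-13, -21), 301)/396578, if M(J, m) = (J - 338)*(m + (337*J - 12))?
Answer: 6269870856281/44055056864 ≈ 142.32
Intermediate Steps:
p(b, G) = (-5 + b)*(G + b)
M(J, m) = (-338 + J)*(-12 + m + 337*J) (M(J, m) = (-338 + J)*(m + (-12 + 337*J)) = (-338 + J)*(-12 + m + 337*J))
83735/(-222176) + M(p(-13, -21), 301)/396578 = 83735/(-222176) + (4056 - 113918*((-13)² - 5*(-21) - 5*(-13) - 21*(-13)) - 338*301 + 337*((-13)² - 5*(-21) - 5*(-13) - 21*(-13))² + ((-13)² - 5*(-21) - 5*(-13) - 21*(-13))*301)/396578 = 83735*(-1/222176) + (4056 - 113918*(169 + 105 + 65 + 273) - 101738 + 337*(169 + 105 + 65 + 273)² + (169 + 105 + 65 + 273)*301)*(1/396578) = -83735/222176 + (4056 - 113918*612 - 101738 + 337*612² + 612*301)*(1/396578) = -83735/222176 + (4056 - 69717816 - 101738 + 337*374544 + 184212)*(1/396578) = -83735/222176 + (4056 - 69717816 - 101738 + 126221328 + 184212)*(1/396578) = -83735/222176 + 56590042*(1/396578) = -83735/222176 + 28295021/198289 = 6269870856281/44055056864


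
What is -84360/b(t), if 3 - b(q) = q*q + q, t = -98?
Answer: 84360/9503 ≈ 8.8772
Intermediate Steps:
b(q) = 3 - q - q² (b(q) = 3 - (q*q + q) = 3 - (q² + q) = 3 - (q + q²) = 3 + (-q - q²) = 3 - q - q²)
-84360/b(t) = -84360/(3 - 1*(-98) - 1*(-98)²) = -84360/(3 + 98 - 1*9604) = -84360/(3 + 98 - 9604) = -84360/(-9503) = -84360*(-1/9503) = 84360/9503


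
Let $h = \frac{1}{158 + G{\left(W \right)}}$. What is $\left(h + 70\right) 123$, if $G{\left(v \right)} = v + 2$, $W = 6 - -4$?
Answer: $\frac{1463823}{170} \approx 8610.7$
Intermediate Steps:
$W = 10$ ($W = 6 + 4 = 10$)
$G{\left(v \right)} = 2 + v$
$h = \frac{1}{170}$ ($h = \frac{1}{158 + \left(2 + 10\right)} = \frac{1}{158 + 12} = \frac{1}{170} \approx 0.0058824$)
$\left(h + 70\right) 123 = \left(\frac{1}{170} + 70\right) 123 = \frac{11901}{170} \cdot 123 = \frac{1463823}{170}$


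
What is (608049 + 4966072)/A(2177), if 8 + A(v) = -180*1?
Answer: -5574121/188 ≈ -29650.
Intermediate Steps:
A(v) = -188 (A(v) = -8 - 180*1 = -8 - 180 = -188)
(608049 + 4966072)/A(2177) = (608049 + 4966072)/(-188) = 5574121*(-1/188) = -5574121/188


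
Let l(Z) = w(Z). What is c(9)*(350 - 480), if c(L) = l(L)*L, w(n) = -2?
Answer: 2340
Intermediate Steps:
l(Z) = -2
c(L) = -2*L
c(9)*(350 - 480) = (-2*9)*(350 - 480) = -18*(-130) = 2340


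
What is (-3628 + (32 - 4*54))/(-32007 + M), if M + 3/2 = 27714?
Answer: 7624/8589 ≈ 0.88765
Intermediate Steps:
M = 55425/2 (M = -3/2 + 27714 = 55425/2 ≈ 27713.)
(-3628 + (32 - 4*54))/(-32007 + M) = (-3628 + (32 - 4*54))/(-32007 + 55425/2) = (-3628 + (32 - 216))/(-8589/2) = (-3628 - 184)*(-2/8589) = -3812*(-2/8589) = 7624/8589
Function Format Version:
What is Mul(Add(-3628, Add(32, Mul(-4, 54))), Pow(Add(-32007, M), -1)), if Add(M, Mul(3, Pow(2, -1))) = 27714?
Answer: Rational(7624, 8589) ≈ 0.88765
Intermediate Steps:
M = Rational(55425, 2) (M = Add(Rational(-3, 2), 27714) = Rational(55425, 2) ≈ 27713.)
Mul(Add(-3628, Add(32, Mul(-4, 54))), Pow(Add(-32007, M), -1)) = Mul(Add(-3628, Add(32, Mul(-4, 54))), Pow(Add(-32007, Rational(55425, 2)), -1)) = Mul(Add(-3628, Add(32, -216)), Pow(Rational(-8589, 2), -1)) = Mul(Add(-3628, -184), Rational(-2, 8589)) = Mul(-3812, Rational(-2, 8589)) = Rational(7624, 8589)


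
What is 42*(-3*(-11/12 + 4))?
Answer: -777/2 ≈ -388.50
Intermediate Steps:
42*(-3*(-11/12 + 4)) = 42*(-3*37/12) = 42*(-37/4) = -777/2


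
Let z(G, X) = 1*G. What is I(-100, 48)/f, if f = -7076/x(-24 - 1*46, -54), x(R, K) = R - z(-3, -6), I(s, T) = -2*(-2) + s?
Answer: -1608/1769 ≈ -0.90899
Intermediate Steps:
z(G, X) = G
I(s, T) = 4 + s
x(R, K) = 3 + R (x(R, K) = R - 1*(-3) = R + 3 = 3 + R)
f = 7076/67 (f = -7076/(3 + (-24 - 1*46)) = -7076/(3 + (-24 - 46)) = -7076/(3 - 70) = -7076/(-67) = -7076*(-1/67) = 7076/67 ≈ 105.61)
I(-100, 48)/f = (4 - 100)/(7076/67) = -96*67/7076 = -1608/1769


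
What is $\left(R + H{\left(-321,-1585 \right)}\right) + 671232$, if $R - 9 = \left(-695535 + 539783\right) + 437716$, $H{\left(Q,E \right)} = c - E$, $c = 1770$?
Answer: $956560$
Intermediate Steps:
$H{\left(Q,E \right)} = 1770 - E$
$R = 281973$ ($R = 9 + \left(\left(-695535 + 539783\right) + 437716\right) = 9 + \left(-155752 + 437716\right) = 9 + 281964 = 281973$)
$\left(R + H{\left(-321,-1585 \right)}\right) + 671232 = \left(281973 + \left(1770 - -1585\right)\right) + 671232 = \left(281973 + \left(1770 + 1585\right)\right) + 671232 = \left(281973 + 3355\right) + 671232 = 285328 + 671232 = 956560$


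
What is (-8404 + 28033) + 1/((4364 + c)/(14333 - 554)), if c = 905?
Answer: 103438980/5269 ≈ 19632.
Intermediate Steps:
(-8404 + 28033) + 1/((4364 + c)/(14333 - 554)) = (-8404 + 28033) + 1/((4364 + 905)/(14333 - 554)) = 19629 + 1/(5269/13779) = 19629 + 13779/5269 = 103438980/5269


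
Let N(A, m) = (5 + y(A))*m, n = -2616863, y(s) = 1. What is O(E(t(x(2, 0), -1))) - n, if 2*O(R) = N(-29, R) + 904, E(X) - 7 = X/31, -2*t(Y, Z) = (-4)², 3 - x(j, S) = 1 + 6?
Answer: 81137392/31 ≈ 2.6173e+6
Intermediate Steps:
x(j, S) = -4 (x(j, S) = 3 - (1 + 6) = 3 - 1*7 = 3 - 7 = -4)
t(Y, Z) = -8 (t(Y, Z) = -½*(-4)² = -½*16 = -8)
E(X) = 7 + X/31
N(A, m) = 6*m (N(A, m) = (5 + 1)*m = 6*m)
O(R) = 452 + 3*R (O(R) = (6*R + 904)/2 = (904 + 6*R)/2 = 452 + 3*R)
O(E(t(x(2, 0), -1))) - n = (452 + 3*(7 + (1/31)*(-8))) - 1*(-2616863) = (452 + 3*(7 - 8/31)) + 2616863 = (452 + 3*(209/31)) + 2616863 = (452 + 627/31) + 2616863 = 14639/31 + 2616863 = 81137392/31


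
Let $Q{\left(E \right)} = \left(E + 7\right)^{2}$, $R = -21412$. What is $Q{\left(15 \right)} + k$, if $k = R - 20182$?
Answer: $-41110$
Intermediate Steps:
$Q{\left(E \right)} = \left(7 + E\right)^{2}$
$k = -41594$ ($k = -21412 - 20182 = -41594$)
$Q{\left(15 \right)} + k = \left(7 + 15\right)^{2} - 41594 = 22^{2} - 41594 = 484 - 41594 = -41110$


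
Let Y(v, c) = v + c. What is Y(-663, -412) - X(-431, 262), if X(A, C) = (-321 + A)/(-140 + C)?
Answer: -65199/61 ≈ -1068.8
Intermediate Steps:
Y(v, c) = c + v
X(A, C) = (-321 + A)/(-140 + C)
Y(-663, -412) - X(-431, 262) = (-412 - 663) - (-321 - 431)/(-140 + 262) = -1075 - (-752)/122 = -1075 - 1*(-376/61) = -1075 + 376/61 = -65199/61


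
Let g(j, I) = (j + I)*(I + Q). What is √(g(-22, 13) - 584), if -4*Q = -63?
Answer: I*√3371/2 ≈ 29.03*I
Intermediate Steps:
Q = 63/4 (Q = -¼*(-63) = 63/4 ≈ 15.750)
g(j, I) = (63/4 + I)*(I + j) (g(j, I) = (j + I)*(I + 63/4) = (I + j)*(63/4 + I) = (63/4 + I)*(I + j))
√(g(-22, 13) - 584) = √((13² + (63/4)*13 + (63/4)*(-22) + 13*(-22)) - 584) = √((169 + 819/4 - 693/2 - 286) - 584) = √(-1035/4 - 584) = √(-3371/4) = I*√3371/2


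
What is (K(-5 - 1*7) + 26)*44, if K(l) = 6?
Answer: 1408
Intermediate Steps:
(K(-5 - 1*7) + 26)*44 = (6 + 26)*44 = 32*44 = 1408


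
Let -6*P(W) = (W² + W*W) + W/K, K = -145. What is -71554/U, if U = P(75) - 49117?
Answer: 4150132/2957531 ≈ 1.4032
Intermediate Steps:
P(W) = -W²/3 + W/870 (P(W) = -((W² + W*W) + W/(-145))/6 = -((W² + W²) + W*(-1/145))/6 = -(2*W² - W/145)/6 = -W²/3 + W/870)
U = -2957531/58 (U = (1/870)*75*(1 - 290*75) - 49117 = (1/870)*75*(1 - 21750) - 49117 = (1/870)*75*(-21749) - 49117 = -108745/58 - 49117 = -2957531/58 ≈ -50992.)
-71554/U = -71554/(-2957531/58) = -71554*(-58/2957531) = 4150132/2957531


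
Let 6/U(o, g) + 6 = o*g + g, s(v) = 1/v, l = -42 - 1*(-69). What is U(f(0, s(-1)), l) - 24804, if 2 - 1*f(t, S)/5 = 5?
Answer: -1587457/64 ≈ -24804.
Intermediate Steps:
l = 27 (l = -42 + 69 = 27)
f(t, S) = -15 (f(t, S) = 10 - 5*5 = 10 - 25 = -15)
U(o, g) = 6/(-6 + g + g*o) (U(o, g) = 6/(-6 + (o*g + g)) = 6/(-6 + (g*o + g)) = 6/(-6 + (g + g*o)) = 6/(-6 + g + g*o))
U(f(0, s(-1)), l) - 24804 = 6/(-6 + 27 + 27*(-15)) - 24804 = 6/(-6 + 27 - 405) - 24804 = 6/(-384) - 24804 = 6*(-1/384) - 24804 = -1/64 - 24804 = -1587457/64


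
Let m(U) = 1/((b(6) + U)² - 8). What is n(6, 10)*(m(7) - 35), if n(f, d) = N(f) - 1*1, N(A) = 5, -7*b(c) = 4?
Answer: -228424/1633 ≈ -139.88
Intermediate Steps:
b(c) = -4/7 (b(c) = -⅐*4 = -4/7)
n(f, d) = 4 (n(f, d) = 5 - 1*1 = 5 - 1 = 4)
m(U) = 1/(-8 + (-4/7 + U)²) (m(U) = 1/((-4/7 + U)² - 8) = 1/(-8 + (-4/7 + U)²))
n(6, 10)*(m(7) - 35) = 4*(49/(-392 + (-4 + 7*7)²) - 35) = 4*(49/(-392 + (-4 + 49)²) - 35) = 4*(49/(-392 + 45²) - 35) = 4*(49/(-392 + 2025) - 35) = 4*(49/1633 - 35) = 4*(-57106/1633) = -228424/1633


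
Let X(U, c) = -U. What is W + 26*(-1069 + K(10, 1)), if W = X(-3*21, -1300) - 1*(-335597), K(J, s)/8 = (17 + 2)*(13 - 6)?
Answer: 335530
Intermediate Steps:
K(J, s) = 1064 (K(J, s) = 8*((17 + 2)*(13 - 6)) = 8*(19*7) = 8*133 = 1064)
W = 335660 (W = -(-3)*21 - 1*(-335597) = -1*(-63) + 335597 = 63 + 335597 = 335660)
W + 26*(-1069 + K(10, 1)) = 335660 + 26*(-1069 + 1064) = 335660 + 26*(-5) = 335660 - 130 = 335530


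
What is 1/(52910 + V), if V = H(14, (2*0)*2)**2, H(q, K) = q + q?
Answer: 1/53694 ≈ 1.8624e-5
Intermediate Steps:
H(q, K) = 2*q
V = 784 (V = (2*14)**2 = 28**2 = 784)
1/(52910 + V) = 1/(52910 + 784) = 1/53694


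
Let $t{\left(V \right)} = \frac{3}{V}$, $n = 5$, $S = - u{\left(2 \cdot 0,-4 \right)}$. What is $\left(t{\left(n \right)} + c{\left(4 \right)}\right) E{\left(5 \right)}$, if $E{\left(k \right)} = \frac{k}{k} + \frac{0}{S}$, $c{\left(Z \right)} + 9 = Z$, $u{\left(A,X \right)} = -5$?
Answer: $- \frac{22}{5} \approx -4.4$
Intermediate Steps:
$S = 5$ ($S = \left(-1\right) \left(-5\right) = 5$)
$c{\left(Z \right)} = -9 + Z$
$E{\left(k \right)} = 1$ ($E{\left(k \right)} = \frac{k}{k} + \frac{0}{5} = 1 + 0 \cdot \frac{1}{5} = 1 + 0 = 1$)
$\left(t{\left(n \right)} + c{\left(4 \right)}\right) E{\left(5 \right)} = \left(\frac{3}{5} + \left(-9 + 4\right)\right) 1 = \left(3 \cdot \frac{1}{5} - 5\right) 1 = \left(\frac{3}{5} - 5\right) 1 = \left(- \frac{22}{5}\right) 1 = - \frac{22}{5}$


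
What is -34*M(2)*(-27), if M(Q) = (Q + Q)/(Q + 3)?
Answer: 3672/5 ≈ 734.40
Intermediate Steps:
M(Q) = 2*Q/(3 + Q) (M(Q) = (2*Q)/(3 + Q) = 2*Q/(3 + Q))
-34*M(2)*(-27) = -68*2/(3 + 2)*(-27) = -68*2/5*(-27) = -34*4/5*(-27) = -136/5*(-27) = 3672/5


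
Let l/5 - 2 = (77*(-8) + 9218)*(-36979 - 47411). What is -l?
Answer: 3629613890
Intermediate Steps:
l = -3629613890 (l = 10 + 5*((77*(-8) + 9218)*(-36979 - 47411)) = 10 + 5*((-616 + 9218)*(-84390)) = 10 + 5*(8602*(-84390)) = 10 + 5*(-725922780) = 10 - 3629613900 = -3629613890)
-l = -1*(-3629613890) = 3629613890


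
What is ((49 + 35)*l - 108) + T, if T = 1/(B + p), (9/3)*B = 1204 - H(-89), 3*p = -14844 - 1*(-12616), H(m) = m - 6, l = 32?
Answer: 2396817/929 ≈ 2580.0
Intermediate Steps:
H(m) = -6 + m
p = -2228/3 (p = (-14844 - 1*(-12616))/3 = (-14844 + 12616)/3 = (1/3)*(-2228) = -2228/3 ≈ -742.67)
B = 433 (B = (1204 - (-6 - 89))/3 = (1204 - 1*(-95))/3 = (1204 + 95)/3 = (1/3)*1299 = 433)
T = -3/929 (T = 1/(433 - 2228/3) = 1/(-929/3) = -3/929 ≈ -0.0032293)
((49 + 35)*l - 108) + T = ((49 + 35)*32 - 108) - 3/929 = (84*32 - 108) - 3/929 = (2688 - 108) - 3/929 = 2580 - 3/929 = 2396817/929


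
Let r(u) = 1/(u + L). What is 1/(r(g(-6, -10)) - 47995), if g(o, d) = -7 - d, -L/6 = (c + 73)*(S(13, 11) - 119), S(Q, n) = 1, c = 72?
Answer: -102663/4927310684 ≈ -2.0835e-5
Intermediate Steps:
L = 102660 (L = -6*(72 + 73)*(1 - 119) = -870*(-118) = -6*(-17110) = 102660)
r(u) = 1/(102660 + u) (r(u) = 1/(u + 102660) = 1/(102660 + u))
1/(r(g(-6, -10)) - 47995) = 1/(1/(102660 + (-7 - 1*(-10))) - 47995) = 1/(1/(102660 + (-7 + 10)) - 47995) = 1/(1/(102660 + 3) - 47995) = 1/(1/102663 - 47995) = 1/(-4927310684/102663) = -102663/4927310684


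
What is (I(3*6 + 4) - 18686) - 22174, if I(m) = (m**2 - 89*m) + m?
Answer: -42312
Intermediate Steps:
I(m) = m**2 - 88*m
(I(3*6 + 4) - 18686) - 22174 = ((3*6 + 4)*(-88 + (3*6 + 4)) - 18686) - 22174 = ((18 + 4)*(-88 + (18 + 4)) - 18686) - 22174 = (22*(-88 + 22) - 18686) - 22174 = (22*(-66) - 18686) - 22174 = (-1452 - 18686) - 22174 = -20138 - 22174 = -42312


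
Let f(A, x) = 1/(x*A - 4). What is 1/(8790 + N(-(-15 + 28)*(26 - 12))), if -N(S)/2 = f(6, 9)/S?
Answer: 4550/39994501 ≈ 0.00011377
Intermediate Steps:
f(A, x) = 1/(-4 + A*x) (f(A, x) = 1/(A*x - 4) = 1/(-4 + A*x))
N(S) = -1/(25*S) (N(S) = -2/((-4 + 6*9)*S) = -2/((-4 + 54)*S) = -2/(50*S) = -1/(25*S))
1/(8790 + N(-(-15 + 28)*(26 - 12))) = 1/(8790 - (-1/((-15 + 28)*(26 - 12)))/25) = 1/(8790 - 1/(25*((-13*14)))) = 1/(8790 - 1/(25*((-1*182)))) = 1/(8790 - 1/25/(-182)) = 1/(8790 - 1/25*(-1/182)) = 1/(8790 + 1/4550) = 1/(39994501/4550) = 4550/39994501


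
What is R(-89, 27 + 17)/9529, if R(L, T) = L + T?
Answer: -45/9529 ≈ -0.0047224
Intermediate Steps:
R(-89, 27 + 17)/9529 = (-89 + (27 + 17))/9529 = (-89 + 44)*(1/9529) = -45*1/9529 = -45/9529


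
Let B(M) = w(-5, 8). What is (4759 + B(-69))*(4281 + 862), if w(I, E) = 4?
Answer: 24496109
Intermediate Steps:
B(M) = 4
(4759 + B(-69))*(4281 + 862) = (4759 + 4)*(4281 + 862) = 4763*5143 = 24496109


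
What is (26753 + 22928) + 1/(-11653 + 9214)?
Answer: 121171958/2439 ≈ 49681.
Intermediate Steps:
(26753 + 22928) + 1/(-11653 + 9214) = 49681 + 1/(-2439) = 49681 - 1/2439 = 121171958/2439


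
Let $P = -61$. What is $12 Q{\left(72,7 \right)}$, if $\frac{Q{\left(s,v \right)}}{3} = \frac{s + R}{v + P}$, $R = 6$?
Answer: $-52$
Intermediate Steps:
$Q{\left(s,v \right)} = \frac{3 \left(6 + s\right)}{-61 + v}$ ($Q{\left(s,v \right)} = 3 \frac{s + 6}{v - 61} = 3 \frac{6 + s}{-61 + v} = \frac{3 \left(6 + s\right)}{-61 + v}$)
$12 Q{\left(72,7 \right)} = 12 \frac{3 \left(6 + 72\right)}{-61 + 7} = 12 \cdot 3 \frac{1}{-54} \cdot 78 = 12 \cdot 3 \left(- \frac{1}{54}\right) 78 = 12 \left(- \frac{13}{3}\right) = -52$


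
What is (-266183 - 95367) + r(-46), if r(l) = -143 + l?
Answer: -361739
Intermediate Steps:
(-266183 - 95367) + r(-46) = (-266183 - 95367) + (-143 - 46) = -361550 - 189 = -361739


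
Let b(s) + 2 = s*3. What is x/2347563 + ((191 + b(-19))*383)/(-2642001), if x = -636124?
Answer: -599774546384/2067421264521 ≈ -0.29011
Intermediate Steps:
b(s) = -2 + 3*s (b(s) = -2 + s*3 = -2 + 3*s)
x/2347563 + ((191 + b(-19))*383)/(-2642001) = -636124/2347563 + ((191 + (-2 + 3*(-19)))*383)/(-2642001) = -636124*1/2347563 + ((191 + (-2 - 57))*383)*(-1/2642001) = -636124/2347563 + ((191 - 59)*383)*(-1/2642001) = -636124/2347563 + (132*383)*(-1/2642001) = -636124/2347563 + 50556*(-1/2642001) = -636124/2347563 - 16852/880667 = -599774546384/2067421264521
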